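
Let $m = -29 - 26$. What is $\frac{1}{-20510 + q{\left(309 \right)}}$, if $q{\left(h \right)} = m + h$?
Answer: $- \frac{1}{20256} \approx -4.9368 \cdot 10^{-5}$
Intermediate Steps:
$m = -55$ ($m = -29 - 26 = -55$)
$q{\left(h \right)} = -55 + h$
$\frac{1}{-20510 + q{\left(309 \right)}} = \frac{1}{-20510 + \left(-55 + 309\right)} = \frac{1}{-20510 + 254} = \frac{1}{-20256} = - \frac{1}{20256}$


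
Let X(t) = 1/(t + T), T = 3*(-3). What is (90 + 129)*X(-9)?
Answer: -73/6 ≈ -12.167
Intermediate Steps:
T = -9
X(t) = 1/(-9 + t) (X(t) = 1/(t - 9) = 1/(-9 + t))
(90 + 129)*X(-9) = (90 + 129)/(-9 - 9) = 219/(-18) = 219*(-1/18) = -73/6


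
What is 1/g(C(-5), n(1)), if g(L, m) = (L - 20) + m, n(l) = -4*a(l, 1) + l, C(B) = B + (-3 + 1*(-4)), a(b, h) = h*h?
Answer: -1/35 ≈ -0.028571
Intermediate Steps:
a(b, h) = h²
C(B) = -7 + B (C(B) = B + (-3 - 4) = B - 7 = -7 + B)
n(l) = -4 + l (n(l) = -4*1² + l = -4*1 + l = -4 + l)
g(L, m) = -20 + L + m (g(L, m) = (-20 + L) + m = -20 + L + m)
1/g(C(-5), n(1)) = 1/(-20 + (-7 - 5) + (-4 + 1)) = 1/(-20 - 12 - 3) = 1/(-35) = -1/35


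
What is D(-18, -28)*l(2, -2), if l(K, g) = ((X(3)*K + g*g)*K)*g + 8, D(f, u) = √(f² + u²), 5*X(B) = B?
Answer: -128*√277/5 ≈ -426.07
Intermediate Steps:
X(B) = B/5
l(K, g) = 8 + K*g*(g² + 3*K/5) (l(K, g) = ((((⅕)*3)*K + g*g)*K)*g + 8 = ((3*K/5 + g²)*K)*g + 8 = ((g² + 3*K/5)*K)*g + 8 = (K*(g² + 3*K/5))*g + 8 = K*g*(g² + 3*K/5) + 8 = 8 + K*g*(g² + 3*K/5))
D(-18, -28)*l(2, -2) = √((-18)² + (-28)²)*(8 + 2*(-2)³ + (⅗)*(-2)*2²) = √(324 + 784)*(8 + 2*(-8) + (⅗)*(-2)*4) = √1108*(8 - 16 - 24/5) = (2*√277)*(-64/5) = -128*√277/5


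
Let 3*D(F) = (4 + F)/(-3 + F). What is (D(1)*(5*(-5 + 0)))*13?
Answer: 1625/6 ≈ 270.83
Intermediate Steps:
D(F) = (4 + F)/(3*(-3 + F)) (D(F) = ((4 + F)/(-3 + F))/3 = (4 + F)/(3*(-3 + F)))
(D(1)*(5*(-5 + 0)))*13 = (((4 + 1)/(3*(-3 + 1)))*(5*(-5 + 0)))*13 = (((⅓)*5/(-2))*(5*(-5)))*13 = (((⅓)*(-½)*5)*(-25))*13 = -⅚*(-25)*13 = (125/6)*13 = 1625/6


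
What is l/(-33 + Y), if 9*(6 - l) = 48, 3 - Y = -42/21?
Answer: -1/42 ≈ -0.023810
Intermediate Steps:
Y = 5 (Y = 3 - (-42)/21 = 3 - 1*(-2) = 3 + 2 = 5)
l = 2/3 (l = 6 - 1/9*48 = 6 - 16/3 = 2/3 ≈ 0.66667)
l/(-33 + Y) = 2/(3*(-33 + 5)) = (2/3)/(-28) = (2/3)*(-1/28) = -1/42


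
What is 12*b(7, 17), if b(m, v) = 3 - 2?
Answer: 12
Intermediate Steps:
b(m, v) = 1
12*b(7, 17) = 12*1 = 12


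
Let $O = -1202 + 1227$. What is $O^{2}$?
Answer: $625$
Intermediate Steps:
$O = 25$
$O^{2} = 25^{2} = 625$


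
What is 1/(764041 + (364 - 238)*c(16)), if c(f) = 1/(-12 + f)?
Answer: 2/1528145 ≈ 1.3088e-6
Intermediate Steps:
1/(764041 + (364 - 238)*c(16)) = 1/(764041 + (364 - 238)/(-12 + 16)) = 1/(764041 + 126/4) = 1/(764041 + 126*(¼)) = 1/(764041 + 63/2) = 1/(1528145/2) = 2/1528145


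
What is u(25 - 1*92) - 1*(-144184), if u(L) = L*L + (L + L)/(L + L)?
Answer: 148674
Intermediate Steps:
u(L) = 1 + L**2 (u(L) = L**2 + (2*L)/((2*L)) = L**2 + (2*L)*(1/(2*L)) = L**2 + 1 = 1 + L**2)
u(25 - 1*92) - 1*(-144184) = (1 + (25 - 1*92)**2) - 1*(-144184) = (1 + (25 - 92)**2) + 144184 = (1 + (-67)**2) + 144184 = (1 + 4489) + 144184 = 4490 + 144184 = 148674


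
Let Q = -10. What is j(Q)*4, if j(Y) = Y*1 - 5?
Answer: -60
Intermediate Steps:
j(Y) = -5 + Y (j(Y) = Y - 5 = -5 + Y)
j(Q)*4 = (-5 - 10)*4 = -15*4 = -60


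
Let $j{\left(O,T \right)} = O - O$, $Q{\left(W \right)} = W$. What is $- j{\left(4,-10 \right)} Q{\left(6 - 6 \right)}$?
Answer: $0$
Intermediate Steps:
$j{\left(O,T \right)} = 0$
$- j{\left(4,-10 \right)} Q{\left(6 - 6 \right)} = - 0 \left(6 - 6\right) = - 0 \cdot 0 = \left(-1\right) 0 = 0$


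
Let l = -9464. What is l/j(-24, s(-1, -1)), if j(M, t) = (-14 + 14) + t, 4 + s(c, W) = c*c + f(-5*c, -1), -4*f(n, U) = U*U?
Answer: 2912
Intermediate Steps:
f(n, U) = -U²/4 (f(n, U) = -U*U/4 = -U²/4)
s(c, W) = -17/4 + c² (s(c, W) = -4 + (c*c - ¼*(-1)²) = -4 + (c² - ¼*1) = -4 + (c² - ¼) = -4 + (-¼ + c²) = -17/4 + c²)
j(M, t) = t (j(M, t) = 0 + t = t)
l/j(-24, s(-1, -1)) = -9464/(-17/4 + (-1)²) = -9464/(-17/4 + 1) = -9464/(-13/4) = -9464*(-4/13) = 2912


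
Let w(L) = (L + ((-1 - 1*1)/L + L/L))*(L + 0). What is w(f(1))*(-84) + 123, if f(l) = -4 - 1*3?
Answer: -3237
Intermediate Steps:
f(l) = -7 (f(l) = -4 - 3 = -7)
w(L) = L*(1 + L - 2/L) (w(L) = (L + ((-1 - 1)/L + 1))*L = (L + (-2/L + 1))*L = (L + (1 - 2/L))*L = (1 + L - 2/L)*L = L*(1 + L - 2/L))
w(f(1))*(-84) + 123 = (-2 - 7 + (-7)²)*(-84) + 123 = (-2 - 7 + 49)*(-84) + 123 = 40*(-84) + 123 = -3360 + 123 = -3237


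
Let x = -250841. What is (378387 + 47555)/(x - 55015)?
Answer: -212971/152928 ≈ -1.3926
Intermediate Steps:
(378387 + 47555)/(x - 55015) = (378387 + 47555)/(-250841 - 55015) = 425942/(-305856) = 425942*(-1/305856) = -212971/152928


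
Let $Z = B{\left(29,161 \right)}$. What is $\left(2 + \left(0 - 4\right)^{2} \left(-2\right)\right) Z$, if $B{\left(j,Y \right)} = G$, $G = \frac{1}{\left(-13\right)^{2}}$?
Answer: $- \frac{30}{169} \approx -0.17751$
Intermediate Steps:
$G = \frac{1}{169} \approx 0.0059172$
$B{\left(j,Y \right)} = \frac{1}{169}$
$Z = \frac{1}{169} \approx 0.0059172$
$\left(2 + \left(0 - 4\right)^{2} \left(-2\right)\right) Z = \left(2 + \left(0 - 4\right)^{2} \left(-2\right)\right) \frac{1}{169} = \left(2 + \left(-4\right)^{2} \left(-2\right)\right) \frac{1}{169} = \left(2 + 16 \left(-2\right)\right) \frac{1}{169} = \left(2 - 32\right) \frac{1}{169} = \left(-30\right) \frac{1}{169} = - \frac{30}{169}$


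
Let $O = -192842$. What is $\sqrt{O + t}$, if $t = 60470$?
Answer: $6 i \sqrt{3677} \approx 363.83 i$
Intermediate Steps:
$\sqrt{O + t} = \sqrt{-192842 + 60470} = \sqrt{-132372} = 6 i \sqrt{3677}$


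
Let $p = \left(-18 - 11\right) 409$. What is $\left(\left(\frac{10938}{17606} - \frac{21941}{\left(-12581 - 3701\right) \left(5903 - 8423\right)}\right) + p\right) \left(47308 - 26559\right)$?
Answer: $- \frac{88886282038380355667}{361192723920} \approx -2.4609 \cdot 10^{8}$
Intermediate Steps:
$p = -11861$ ($p = \left(-18 - 11\right) 409 = \left(-29\right) 409 = -11861$)
$\left(\left(\frac{10938}{17606} - \frac{21941}{\left(-12581 - 3701\right) \left(5903 - 8423\right)}\right) + p\right) \left(47308 - 26559\right) = \left(\left(\frac{10938}{17606} - \frac{21941}{\left(-12581 - 3701\right) \left(5903 - 8423\right)}\right) - 11861\right) \left(47308 - 26559\right) = \left(\left(10938 \cdot \frac{1}{17606} - \frac{21941}{\left(-16282\right) \left(-2520\right)}\right) - 11861\right) 20749 = \left(\left(\frac{5469}{8803} - \frac{21941}{41030640}\right) - 11861\right) 20749 = \left(\frac{224203423537}{361192723920} - 11861\right) 20749 = \left(- \frac{4283882694991583}{361192723920}\right) 20749 = - \frac{88886282038380355667}{361192723920}$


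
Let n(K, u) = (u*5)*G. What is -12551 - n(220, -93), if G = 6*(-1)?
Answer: -15341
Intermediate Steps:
G = -6
n(K, u) = -30*u (n(K, u) = (u*5)*(-6) = (5*u)*(-6) = -30*u)
-12551 - n(220, -93) = -12551 - (-30)*(-93) = -12551 - 1*2790 = -12551 - 2790 = -15341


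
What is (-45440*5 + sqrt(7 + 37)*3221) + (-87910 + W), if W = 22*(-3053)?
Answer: -382276 + 6442*sqrt(11) ≈ -3.6091e+5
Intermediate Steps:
W = -67166
(-45440*5 + sqrt(7 + 37)*3221) + (-87910 + W) = (-45440*5 + sqrt(7 + 37)*3221) + (-87910 - 67166) = (-227200 + sqrt(44)*3221) - 155076 = (-227200 + (2*sqrt(11))*3221) - 155076 = (-227200 + 6442*sqrt(11)) - 155076 = -382276 + 6442*sqrt(11)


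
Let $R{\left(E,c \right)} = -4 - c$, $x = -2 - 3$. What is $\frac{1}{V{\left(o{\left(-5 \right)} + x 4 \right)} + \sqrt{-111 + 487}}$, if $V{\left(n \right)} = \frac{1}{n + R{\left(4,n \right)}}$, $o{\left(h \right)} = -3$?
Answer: $\frac{4}{6015} + \frac{32 \sqrt{94}}{6015} \approx 0.052245$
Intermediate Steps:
$x = -5$
$V{\left(n \right)} = - \frac{1}{4}$ ($V{\left(n \right)} = \frac{1}{n - \left(4 + n\right)} = \frac{1}{-4} = - \frac{1}{4}$)
$\frac{1}{V{\left(o{\left(-5 \right)} + x 4 \right)} + \sqrt{-111 + 487}} = \frac{1}{- \frac{1}{4} + \sqrt{-111 + 487}} = \frac{1}{- \frac{1}{4} + \sqrt{376}} = \frac{1}{- \frac{1}{4} + 2 \sqrt{94}}$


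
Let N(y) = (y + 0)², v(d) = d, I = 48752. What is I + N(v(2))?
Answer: 48756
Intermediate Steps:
N(y) = y²
I + N(v(2)) = 48752 + 2² = 48752 + 4 = 48756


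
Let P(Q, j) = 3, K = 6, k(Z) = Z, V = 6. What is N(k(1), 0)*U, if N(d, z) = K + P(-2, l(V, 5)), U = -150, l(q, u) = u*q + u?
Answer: -1350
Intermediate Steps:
l(q, u) = u + q*u (l(q, u) = q*u + u = u + q*u)
N(d, z) = 9 (N(d, z) = 6 + 3 = 9)
N(k(1), 0)*U = 9*(-150) = -1350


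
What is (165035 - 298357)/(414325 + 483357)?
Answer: -66661/448841 ≈ -0.14852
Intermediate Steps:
(165035 - 298357)/(414325 + 483357) = -133322/897682 = -133322*1/897682 = -66661/448841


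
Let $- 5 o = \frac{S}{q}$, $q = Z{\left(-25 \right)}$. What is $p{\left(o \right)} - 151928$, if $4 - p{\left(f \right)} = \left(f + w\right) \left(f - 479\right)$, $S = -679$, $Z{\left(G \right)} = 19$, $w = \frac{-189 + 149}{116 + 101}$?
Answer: $- \frac{9390235522}{63175} \approx -1.4864 \cdot 10^{5}$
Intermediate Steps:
$w = - \frac{40}{217} \approx -0.18433$
$q = 19$
$o = \frac{679}{95}$ ($o = - \frac{\left(-679\right) \frac{1}{19}}{5} = \left(- \frac{1}{5}\right) \left(- \frac{679}{19}\right) = \frac{679}{95} \approx 7.1474$)
$p{\left(f \right)} = 4 - \left(-479 + f\right) \left(- \frac{40}{217} + f\right)$ ($p{\left(f \right)} = 4 - \left(f - \frac{40}{217}\right) \left(f - 479\right) = 4 - \left(- \frac{40}{217} + f\right) \left(-479 + f\right) = 4 - \left(-479 + f\right) \left(- \frac{40}{217} + f\right)$)
$p{\left(o \right)} - 151928 = \left(- \frac{18292}{217} - \left(\frac{679}{95}\right)^{2} + \frac{103983}{217} \cdot \frac{679}{95}\right) - 151928 = \left(- \frac{18292}{217} - \frac{461041}{9025} + \frac{10086351}{2945}\right) - 151928 = \frac{207815878}{63175} - 151928 = - \frac{9390235522}{63175}$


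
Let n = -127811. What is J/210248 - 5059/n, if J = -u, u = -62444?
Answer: 2261168679/6718001782 ≈ 0.33658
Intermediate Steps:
J = 62444 (J = -1*(-62444) = 62444)
J/210248 - 5059/n = 62444/210248 - 5059/(-127811) = 62444*(1/210248) - 5059*(-1/127811) = 15611/52562 + 5059/127811 = 2261168679/6718001782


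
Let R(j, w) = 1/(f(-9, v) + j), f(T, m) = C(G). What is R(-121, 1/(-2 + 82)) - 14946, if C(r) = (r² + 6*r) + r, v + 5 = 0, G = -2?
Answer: -1957927/131 ≈ -14946.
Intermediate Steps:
v = -5 (v = -5 + 0 = -5)
C(r) = r² + 7*r
f(T, m) = -10 (f(T, m) = -2*(7 - 2) = -2*5 = -10)
R(j, w) = 1/(-10 + j)
R(-121, 1/(-2 + 82)) - 14946 = 1/(-10 - 121) - 14946 = 1/(-131) - 14946 = -1/131 - 14946 = -1957927/131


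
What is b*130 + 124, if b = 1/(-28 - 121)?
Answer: 18346/149 ≈ 123.13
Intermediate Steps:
b = -1/149 (b = 1/(-149) = -1/149 ≈ -0.0067114)
b*130 + 124 = -1/149*130 + 124 = -130/149 + 124 = 18346/149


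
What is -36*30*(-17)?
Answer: 18360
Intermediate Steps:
-36*30*(-17) = -1080*(-17) = 18360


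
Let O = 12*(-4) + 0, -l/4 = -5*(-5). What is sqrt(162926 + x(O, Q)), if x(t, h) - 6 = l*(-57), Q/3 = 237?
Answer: 2*sqrt(42158) ≈ 410.65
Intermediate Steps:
l = -100 (l = -(-20)*(-5) = -4*25 = -100)
Q = 711 (Q = 3*237 = 711)
O = -48 (O = -48 + 0 = -48)
x(t, h) = 5706 (x(t, h) = 6 - 100*(-57) = 6 + 5700 = 5706)
sqrt(162926 + x(O, Q)) = sqrt(162926 + 5706) = sqrt(168632) = 2*sqrt(42158)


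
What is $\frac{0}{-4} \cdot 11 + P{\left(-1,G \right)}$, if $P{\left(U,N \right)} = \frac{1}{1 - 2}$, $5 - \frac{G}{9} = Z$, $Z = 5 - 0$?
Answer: $-1$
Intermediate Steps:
$Z = 5$ ($Z = 5 + 0 = 5$)
$G = 0$ ($G = 45 - 45 = 0$)
$P{\left(U,N \right)} = -1$ ($P{\left(U,N \right)} = \frac{1}{-1} = -1$)
$\frac{0}{-4} \cdot 11 + P{\left(-1,G \right)} = \frac{0}{-4} \cdot 11 - 1 = 0 \left(- \frac{1}{4}\right) 11 - 1 = 0 \cdot 11 - 1 = 0 - 1 = -1$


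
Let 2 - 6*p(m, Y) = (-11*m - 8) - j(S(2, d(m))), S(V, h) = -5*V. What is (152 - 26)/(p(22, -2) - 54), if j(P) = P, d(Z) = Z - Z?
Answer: -378/41 ≈ -9.2195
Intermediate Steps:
d(Z) = 0
p(m, Y) = 11*m/6 (p(m, Y) = ⅓ - ((-11*m - 8) - (-5)*2)/6 = ⅓ - ((-8 - 11*m) - 1*(-10))/6 = ⅓ - ((-8 - 11*m) + 10)/6 = ⅓ - (2 - 11*m)/6 = ⅓ + (-⅓ + 11*m/6) = 11*m/6)
(152 - 26)/(p(22, -2) - 54) = (152 - 26)/((11/6)*22 - 54) = 126/(121/3 - 54) = 126/(-41/3) = 126*(-3/41) = -378/41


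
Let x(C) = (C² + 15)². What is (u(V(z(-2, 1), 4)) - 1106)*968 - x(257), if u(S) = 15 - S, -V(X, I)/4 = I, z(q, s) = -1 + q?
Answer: -4365492696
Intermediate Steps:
V(X, I) = -4*I
x(C) = (15 + C²)²
(u(V(z(-2, 1), 4)) - 1106)*968 - x(257) = ((15 - (-4)*4) - 1106)*968 - (15 + 257²)² = ((15 - 1*(-16)) - 1106)*968 - (15 + 66049)² = ((15 + 16) - 1106)*968 - 1*66064² = (31 - 1106)*968 - 1*4364452096 = -1075*968 - 4364452096 = -1040600 - 4364452096 = -4365492696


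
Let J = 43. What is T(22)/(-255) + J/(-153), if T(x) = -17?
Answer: -164/765 ≈ -0.21438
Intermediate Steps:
T(22)/(-255) + J/(-153) = -17/(-255) + 43/(-153) = -17*(-1/255) + 43*(-1/153) = 1/15 - 43/153 = -164/765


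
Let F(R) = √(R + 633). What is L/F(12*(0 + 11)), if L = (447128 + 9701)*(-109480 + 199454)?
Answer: 41102732446*√85/255 ≈ 1.4861e+9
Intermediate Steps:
F(R) = √(633 + R)
L = 41102732446 (L = 456829*89974 = 41102732446)
L/F(12*(0 + 11)) = 41102732446/(√(633 + 12*(0 + 11))) = 41102732446/(√(633 + 12*11)) = 41102732446/(√(633 + 132)) = 41102732446/(√765) = 41102732446/((3*√85)) = 41102732446*(√85/255) = 41102732446*√85/255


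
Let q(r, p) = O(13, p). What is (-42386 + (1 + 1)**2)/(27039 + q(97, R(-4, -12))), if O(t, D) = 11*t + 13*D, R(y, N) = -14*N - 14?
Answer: -21191/14592 ≈ -1.4522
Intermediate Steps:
R(y, N) = -14 - 14*N
q(r, p) = 143 + 13*p (q(r, p) = 11*13 + 13*p = 143 + 13*p)
(-42386 + (1 + 1)**2)/(27039 + q(97, R(-4, -12))) = (-42386 + (1 + 1)**2)/(27039 + (143 + 13*(-14 - 14*(-12)))) = (-42386 + 2**2)/(27039 + (143 + 13*(-14 + 168))) = (-42386 + 4)/(27039 + (143 + 13*154)) = -42382/(27039 + (143 + 2002)) = -42382/(27039 + 2145) = -42382/29184 = -42382*1/29184 = -21191/14592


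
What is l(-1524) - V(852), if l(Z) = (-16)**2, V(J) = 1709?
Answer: -1453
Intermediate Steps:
l(Z) = 256
l(-1524) - V(852) = 256 - 1*1709 = 256 - 1709 = -1453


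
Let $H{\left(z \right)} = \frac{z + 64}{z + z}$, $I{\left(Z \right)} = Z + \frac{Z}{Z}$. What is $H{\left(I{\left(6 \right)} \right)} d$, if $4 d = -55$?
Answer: $- \frac{3905}{56} \approx -69.732$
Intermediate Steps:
$d = - \frac{55}{4}$ ($d = \frac{1}{4} \left(-55\right) = - \frac{55}{4} \approx -13.75$)
$I{\left(Z \right)} = 1 + Z$ ($I{\left(Z \right)} = Z + 1 = 1 + Z$)
$H{\left(z \right)} = \frac{64 + z}{2 z}$
$H{\left(I{\left(6 \right)} \right)} d = \frac{64 + \left(1 + 6\right)}{2 \left(1 + 6\right)} \left(- \frac{55}{4}\right) = \frac{64 + 7}{2 \cdot 7} \left(- \frac{55}{4}\right) = \frac{1}{2} \cdot \frac{1}{7} \cdot 71 \left(- \frac{55}{4}\right) = \frac{71}{14} \left(- \frac{55}{4}\right) = - \frac{3905}{56}$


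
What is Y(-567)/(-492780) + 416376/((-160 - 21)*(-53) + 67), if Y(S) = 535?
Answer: 3419609953/79337580 ≈ 43.102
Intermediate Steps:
Y(-567)/(-492780) + 416376/((-160 - 21)*(-53) + 67) = 535/(-492780) + 416376/((-160 - 21)*(-53) + 67) = 535*(-1/492780) + 416376/(-181*(-53) + 67) = -107/98556 + 416376/(9593 + 67) = -107/98556 + 416376/9660 = -107/98556 + 416376*(1/9660) = -107/98556 + 34698/805 = 3419609953/79337580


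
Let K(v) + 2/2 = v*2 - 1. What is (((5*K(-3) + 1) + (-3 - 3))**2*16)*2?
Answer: 64800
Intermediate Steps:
K(v) = -2 + 2*v (K(v) = -1 + (v*2 - 1) = -1 + (2*v - 1) = -1 + (-1 + 2*v) = -2 + 2*v)
(((5*K(-3) + 1) + (-3 - 3))**2*16)*2 = (((5*(-2 + 2*(-3)) + 1) + (-3 - 3))**2*16)*2 = (((5*(-2 - 6) + 1) - 6)**2*16)*2 = (((5*(-8) + 1) - 6)**2*16)*2 = (((-40 + 1) - 6)**2*16)*2 = ((-39 - 6)**2*16)*2 = ((-45)**2*16)*2 = (2025*16)*2 = 32400*2 = 64800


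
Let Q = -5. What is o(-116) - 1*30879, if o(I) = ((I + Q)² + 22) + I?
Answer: -16332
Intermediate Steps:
o(I) = 22 + I + (-5 + I)² (o(I) = ((I - 5)² + 22) + I = ((-5 + I)² + 22) + I = (22 + (-5 + I)²) + I = 22 + I + (-5 + I)²)
o(-116) - 1*30879 = (22 - 116 + (-5 - 116)²) - 1*30879 = (22 - 116 + (-121)²) - 30879 = (22 - 116 + 14641) - 30879 = 14547 - 30879 = -16332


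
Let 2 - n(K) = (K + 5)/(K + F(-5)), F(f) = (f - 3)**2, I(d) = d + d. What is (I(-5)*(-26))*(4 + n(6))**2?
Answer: 2174653/245 ≈ 8876.1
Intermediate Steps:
I(d) = 2*d
F(f) = (-3 + f)**2
n(K) = 2 - (5 + K)/(64 + K) (n(K) = 2 - (K + 5)/(K + (-3 - 5)**2) = 2 - (5 + K)/(K + (-8)**2) = 2 - (5 + K)/(K + 64) = 2 - (5 + K)/(64 + K))
(I(-5)*(-26))*(4 + n(6))**2 = ((2*(-5))*(-26))*(4 + (123 + 6)/(64 + 6))**2 = (-10*(-26))*(4 + 129/70)**2 = 260*(4 + (1/70)*129)**2 = 260*(4 + 129/70)**2 = 260*(409/70)**2 = 260*(167281/4900) = 2174653/245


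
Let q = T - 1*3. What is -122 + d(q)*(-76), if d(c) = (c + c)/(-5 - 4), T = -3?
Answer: -670/3 ≈ -223.33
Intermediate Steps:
q = -6 (q = -3 - 1*3 = -3 - 3 = -6)
d(c) = -2*c/9 (d(c) = (2*c)/(-9) = (2*c)*(-⅑) = -2*c/9)
-122 + d(q)*(-76) = -122 - 2/9*(-6)*(-76) = -122 + (4/3)*(-76) = -122 - 304/3 = -670/3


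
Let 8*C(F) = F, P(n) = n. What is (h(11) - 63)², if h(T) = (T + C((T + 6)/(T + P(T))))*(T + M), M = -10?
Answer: 83448225/30976 ≈ 2694.0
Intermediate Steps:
C(F) = F/8
h(T) = (-10 + T)*(T + (6 + T)/(16*T)) (h(T) = (T + ((T + 6)/(T + T))/8)*(T - 10) = (T + ((6 + T)/((2*T)))/8)*(-10 + T) = (T + ((6 + T)*(1/(2*T)))/8)*(-10 + T) = (T + ((6 + T)/(2*T))/8)*(-10 + T) = (T + (6 + T)/(16*T))*(-10 + T) = (-10 + T)*(T + (6 + T)/(16*T)))
(h(11) - 63)² = ((-¼ + 11² - 159/16*11 - 15/4/11) - 63)² = ((-¼ + 121 - 1749/16 - 15/4*1/11) - 63)² = ((-¼ + 121 - 1749/16 - 15/44) - 63)² = (1953/176 - 63)² = (-9135/176)² = 83448225/30976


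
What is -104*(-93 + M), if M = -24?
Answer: 12168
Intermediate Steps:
-104*(-93 + M) = -104*(-93 - 24) = -104*(-117) = 12168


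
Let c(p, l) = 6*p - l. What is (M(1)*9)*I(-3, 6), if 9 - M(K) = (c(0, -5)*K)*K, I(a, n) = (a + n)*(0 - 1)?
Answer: -108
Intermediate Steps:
I(a, n) = -a - n (I(a, n) = (a + n)*(-1) = -a - n)
c(p, l) = -l + 6*p
M(K) = 9 - 5*K**2 (M(K) = 9 - (-1*(-5) + 6*0)*K*K = 9 - (5 + 0)*K*K = 9 - 5*K*K = 9 - 5*K**2)
(M(1)*9)*I(-3, 6) = ((9 - 5*1**2)*9)*(-1*(-3) - 1*6) = ((9 - 5*1)*9)*(3 - 6) = ((9 - 5)*9)*(-3) = (4*9)*(-3) = 36*(-3) = -108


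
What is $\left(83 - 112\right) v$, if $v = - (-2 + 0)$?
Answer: $-58$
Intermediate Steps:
$v = 2$ ($v = \left(-1\right) \left(-2\right) = 2$)
$\left(83 - 112\right) v = \left(83 - 112\right) 2 = \left(-29\right) 2 = -58$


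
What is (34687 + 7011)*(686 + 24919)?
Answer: 1067677290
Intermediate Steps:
(34687 + 7011)*(686 + 24919) = 41698*25605 = 1067677290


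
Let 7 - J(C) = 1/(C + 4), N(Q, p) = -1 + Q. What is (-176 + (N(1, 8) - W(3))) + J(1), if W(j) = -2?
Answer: -836/5 ≈ -167.20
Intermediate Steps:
J(C) = 7 - 1/(4 + C) (J(C) = 7 - 1/(C + 4) = 7 - 1/(4 + C))
(-176 + (N(1, 8) - W(3))) + J(1) = (-176 + ((-1 + 1) - 1*(-2))) + (27 + 7*1)/(4 + 1) = (-176 + (0 + 2)) + (27 + 7)/5 = (-176 + 2) + (⅕)*34 = -174 + 34/5 = -836/5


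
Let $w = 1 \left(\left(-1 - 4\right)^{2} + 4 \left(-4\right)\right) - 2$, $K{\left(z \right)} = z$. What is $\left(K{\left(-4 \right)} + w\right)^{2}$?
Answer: $9$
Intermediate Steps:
$w = 7$ ($w = 1 \left(\left(-5\right)^{2} - 16\right) - 2 = 1 \left(25 - 16\right) - 2 = 1 \cdot 9 - 2 = 9 - 2 = 7$)
$\left(K{\left(-4 \right)} + w\right)^{2} = \left(-4 + 7\right)^{2} = 3^{2} = 9$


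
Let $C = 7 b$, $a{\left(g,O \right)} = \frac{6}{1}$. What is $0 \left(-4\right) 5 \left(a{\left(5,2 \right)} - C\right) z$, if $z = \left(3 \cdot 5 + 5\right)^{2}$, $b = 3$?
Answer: $0$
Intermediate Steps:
$z = 400$ ($z = \left(15 + 5\right)^{2} = 20^{2} = 400$)
$a{\left(g,O \right)} = 6$ ($a{\left(g,O \right)} = 6 \cdot 1 = 6$)
$C = 21$ ($C = 7 \cdot 3 = 21$)
$0 \left(-4\right) 5 \left(a{\left(5,2 \right)} - C\right) z = 0 \left(-4\right) 5 \left(6 - 21\right) 400 = 0 \cdot 5 \left(6 - 21\right) 400 = 0 \left(-15\right) 400 = 0 \cdot 400 = 0$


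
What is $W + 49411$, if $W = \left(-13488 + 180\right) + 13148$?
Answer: $49251$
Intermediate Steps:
$W = -160$ ($W = -13308 + 13148 = -160$)
$W + 49411 = -160 + 49411 = 49251$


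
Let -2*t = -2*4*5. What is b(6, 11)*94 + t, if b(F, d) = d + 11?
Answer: 2088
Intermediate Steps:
b(F, d) = 11 + d
t = 20 (t = -(-1)*2*(4*5)/2 = -(-1)*2*20/2 = -(-1)*40/2 = -1/2*(-40) = 20)
b(6, 11)*94 + t = (11 + 11)*94 + 20 = 22*94 + 20 = 2068 + 20 = 2088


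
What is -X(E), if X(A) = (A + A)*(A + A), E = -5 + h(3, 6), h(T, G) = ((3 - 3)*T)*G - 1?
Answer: -144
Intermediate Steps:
h(T, G) = -1 (h(T, G) = (0*T)*G - 1 = 0*G - 1 = 0 - 1 = -1)
E = -6 (E = -5 - 1 = -6)
X(A) = 4*A² (X(A) = (2*A)*(2*A) = 4*A²)
-X(E) = -4*(-6)² = -4*36 = -1*144 = -144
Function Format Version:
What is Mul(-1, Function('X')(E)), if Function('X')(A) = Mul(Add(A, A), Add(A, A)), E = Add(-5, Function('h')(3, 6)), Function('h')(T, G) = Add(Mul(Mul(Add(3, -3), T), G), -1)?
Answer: -144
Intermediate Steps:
Function('h')(T, G) = -1 (Function('h')(T, G) = Add(Mul(Mul(0, T), G), -1) = Add(Mul(0, G), -1) = Add(0, -1) = -1)
E = -6 (E = Add(-5, -1) = -6)
Function('X')(A) = Mul(4, Pow(A, 2)) (Function('X')(A) = Mul(Mul(2, A), Mul(2, A)) = Mul(4, Pow(A, 2)))
Mul(-1, Function('X')(E)) = Mul(-1, Mul(4, Pow(-6, 2))) = Mul(-1, Mul(4, 36)) = Mul(-1, 144) = -144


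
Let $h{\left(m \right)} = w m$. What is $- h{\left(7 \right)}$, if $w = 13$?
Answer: $-91$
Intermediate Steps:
$h{\left(m \right)} = 13 m$
$- h{\left(7 \right)} = - 13 \cdot 7 = \left(-1\right) 91 = -91$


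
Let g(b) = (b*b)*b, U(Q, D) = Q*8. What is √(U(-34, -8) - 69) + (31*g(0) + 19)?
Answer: 19 + I*√341 ≈ 19.0 + 18.466*I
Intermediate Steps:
U(Q, D) = 8*Q
g(b) = b³ (g(b) = b²*b = b³)
√(U(-34, -8) - 69) + (31*g(0) + 19) = √(8*(-34) - 69) + (31*0³ + 19) = √(-272 - 69) + (31*0 + 19) = √(-341) + (0 + 19) = I*√341 + 19 = 19 + I*√341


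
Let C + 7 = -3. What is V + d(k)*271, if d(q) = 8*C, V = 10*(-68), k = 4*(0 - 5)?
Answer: -22360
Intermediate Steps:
C = -10 (C = -7 - 3 = -10)
k = -20 (k = 4*(-5) = -20)
V = -680
d(q) = -80 (d(q) = 8*(-10) = -80)
V + d(k)*271 = -680 - 80*271 = -680 - 21680 = -22360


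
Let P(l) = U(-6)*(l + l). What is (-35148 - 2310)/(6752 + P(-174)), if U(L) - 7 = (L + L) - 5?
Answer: -18729/5116 ≈ -3.6609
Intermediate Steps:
U(L) = 2 + 2*L (U(L) = 7 + ((L + L) - 5) = 7 + (2*L - 5) = 7 + (-5 + 2*L) = 2 + 2*L)
P(l) = -20*l (P(l) = (2 + 2*(-6))*(l + l) = (2 - 12)*(2*l) = -20*l)
(-35148 - 2310)/(6752 + P(-174)) = (-35148 - 2310)/(6752 - 20*(-174)) = -37458/(6752 + 3480) = -37458/10232 = -37458*1/10232 = -18729/5116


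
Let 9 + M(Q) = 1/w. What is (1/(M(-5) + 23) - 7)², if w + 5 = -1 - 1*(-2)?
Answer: 145161/3025 ≈ 47.987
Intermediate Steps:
w = -4 (w = -5 + (-1 - 1*(-2)) = -5 + (-1 + 2) = -5 + 1 = -4)
M(Q) = -37/4 (M(Q) = -9 + 1/(-4) = -9 - ¼ = -37/4)
(1/(M(-5) + 23) - 7)² = (1/(-37/4 + 23) - 7)² = (1/(55/4) - 7)² = (4/55 - 7)² = (-381/55)² = 145161/3025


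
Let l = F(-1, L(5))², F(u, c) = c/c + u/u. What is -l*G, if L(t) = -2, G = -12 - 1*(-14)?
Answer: -8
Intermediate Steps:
G = 2 (G = -12 + 14 = 2)
F(u, c) = 2 (F(u, c) = 1 + 1 = 2)
l = 4 (l = 2² = 4)
-l*G = -4*2 = -1*8 = -8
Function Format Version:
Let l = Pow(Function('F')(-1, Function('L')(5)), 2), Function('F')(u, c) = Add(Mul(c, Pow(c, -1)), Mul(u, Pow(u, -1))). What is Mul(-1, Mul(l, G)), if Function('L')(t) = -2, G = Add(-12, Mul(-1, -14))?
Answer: -8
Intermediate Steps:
G = 2 (G = Add(-12, 14) = 2)
Function('F')(u, c) = 2 (Function('F')(u, c) = Add(1, 1) = 2)
l = 4 (l = Pow(2, 2) = 4)
Mul(-1, Mul(l, G)) = Mul(-1, Mul(4, 2)) = Mul(-1, 8) = -8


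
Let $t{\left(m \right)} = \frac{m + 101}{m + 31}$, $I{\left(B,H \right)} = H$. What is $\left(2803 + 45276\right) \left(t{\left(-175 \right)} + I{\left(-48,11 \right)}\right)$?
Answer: $\frac{39857491}{72} \approx 5.5358 \cdot 10^{5}$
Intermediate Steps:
$t{\left(m \right)} = \frac{101 + m}{31 + m}$
$\left(2803 + 45276\right) \left(t{\left(-175 \right)} + I{\left(-48,11 \right)}\right) = \left(2803 + 45276\right) \left(\frac{101 - 175}{31 - 175} + 11\right) = 48079 \left(\frac{1}{-144} \left(-74\right) + 11\right) = 48079 \left(\left(- \frac{1}{144}\right) \left(-74\right) + 11\right) = 48079 \left(\frac{37}{72} + 11\right) = 48079 \cdot \frac{829}{72} = \frac{39857491}{72}$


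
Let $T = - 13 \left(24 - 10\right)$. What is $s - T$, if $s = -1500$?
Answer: $-1318$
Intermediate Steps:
$T = -182$ ($T = \left(-13\right) 14 = -182$)
$s - T = -1500 - -182 = -1500 + 182 = -1318$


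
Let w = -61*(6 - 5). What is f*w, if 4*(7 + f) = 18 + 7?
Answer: 183/4 ≈ 45.750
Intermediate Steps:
f = -3/4 (f = -7 + (18 + 7)/4 = -7 + (1/4)*25 = -7 + 25/4 = -3/4 ≈ -0.75000)
w = -61 (w = -61*1 = -61)
f*w = -3/4*(-61) = 183/4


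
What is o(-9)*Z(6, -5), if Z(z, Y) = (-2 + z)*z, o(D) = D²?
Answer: 1944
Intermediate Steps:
Z(z, Y) = z*(-2 + z)
o(-9)*Z(6, -5) = (-9)²*(6*(-2 + 6)) = 81*(6*4) = 81*24 = 1944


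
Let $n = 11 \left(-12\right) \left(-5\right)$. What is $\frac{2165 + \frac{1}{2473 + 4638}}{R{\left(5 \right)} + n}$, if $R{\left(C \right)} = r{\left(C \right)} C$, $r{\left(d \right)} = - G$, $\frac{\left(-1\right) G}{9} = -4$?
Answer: $\frac{1282943}{284440} \approx 4.5104$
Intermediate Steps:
$G = 36$ ($G = \left(-9\right) \left(-4\right) = 36$)
$r{\left(d \right)} = -36$ ($r{\left(d \right)} = \left(-1\right) 36 = -36$)
$R{\left(C \right)} = - 36 C$
$n = 660$ ($n = \left(-132\right) \left(-5\right) = 660$)
$\frac{2165 + \frac{1}{2473 + 4638}}{R{\left(5 \right)} + n} = \frac{2165 + \frac{1}{2473 + 4638}}{\left(-36\right) 5 + 660} = \frac{2165 + \frac{1}{7111}}{-180 + 660} = \frac{2165 + \frac{1}{7111}}{480} = \frac{15395316}{7111} \cdot \frac{1}{480} = \frac{1282943}{284440}$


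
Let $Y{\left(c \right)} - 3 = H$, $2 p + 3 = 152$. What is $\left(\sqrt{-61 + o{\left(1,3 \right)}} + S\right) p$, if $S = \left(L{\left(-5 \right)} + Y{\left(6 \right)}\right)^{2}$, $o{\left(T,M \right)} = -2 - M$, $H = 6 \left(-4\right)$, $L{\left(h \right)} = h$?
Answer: $50362 + \frac{149 i \sqrt{66}}{2} \approx 50362.0 + 605.24 i$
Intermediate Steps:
$p = \frac{149}{2}$ ($p = - \frac{3}{2} + \frac{1}{2} \cdot 152 = - \frac{3}{2} + 76 = \frac{149}{2} \approx 74.5$)
$H = -24$
$Y{\left(c \right)} = -21$ ($Y{\left(c \right)} = 3 - 24 = -21$)
$S = 676$ ($S = \left(-5 - 21\right)^{2} = \left(-26\right)^{2} = 676$)
$\left(\sqrt{-61 + o{\left(1,3 \right)}} + S\right) p = \left(\sqrt{-61 - 5} + 676\right) \frac{149}{2} = \left(\sqrt{-66} + 676\right) \frac{149}{2} = \left(i \sqrt{66} + 676\right) \frac{149}{2} = \left(676 + i \sqrt{66}\right) \frac{149}{2} = 50362 + \frac{149 i \sqrt{66}}{2}$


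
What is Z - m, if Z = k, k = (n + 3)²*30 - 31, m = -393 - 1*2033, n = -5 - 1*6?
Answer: 4315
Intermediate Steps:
n = -11 (n = -5 - 6 = -11)
m = -2426 (m = -393 - 2033 = -2426)
k = 1889 (k = (-11 + 3)²*30 - 31 = (-8)²*30 - 31 = 64*30 - 31 = 1920 - 31 = 1889)
Z = 1889
Z - m = 1889 - 1*(-2426) = 1889 + 2426 = 4315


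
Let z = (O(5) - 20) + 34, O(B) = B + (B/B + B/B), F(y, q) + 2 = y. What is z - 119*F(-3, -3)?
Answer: 616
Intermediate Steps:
F(y, q) = -2 + y
O(B) = 2 + B (O(B) = B + (1 + 1) = B + 2 = 2 + B)
z = 21 (z = ((2 + 5) - 20) + 34 = (7 - 20) + 34 = -13 + 34 = 21)
z - 119*F(-3, -3) = 21 - 119*(-2 - 3) = 21 - 119*(-5) = 21 + 595 = 616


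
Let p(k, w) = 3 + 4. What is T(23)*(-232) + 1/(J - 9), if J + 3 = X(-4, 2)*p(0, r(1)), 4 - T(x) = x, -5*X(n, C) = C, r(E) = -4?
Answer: 326187/74 ≈ 4407.9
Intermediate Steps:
X(n, C) = -C/5
p(k, w) = 7
T(x) = 4 - x
J = -29/5 (J = -3 - 1/5*2*7 = -3 - 2/5*7 = -3 - 14/5 = -29/5 ≈ -5.8000)
T(23)*(-232) + 1/(J - 9) = (4 - 1*23)*(-232) + 1/(-29/5 - 9) = (4 - 23)*(-232) + 1/(-74/5) = -19*(-232) - 5/74 = 4408 - 5/74 = 326187/74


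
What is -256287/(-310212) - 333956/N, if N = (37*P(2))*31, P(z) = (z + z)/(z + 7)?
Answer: -77599881941/118604388 ≈ -654.28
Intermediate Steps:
P(z) = 2*z/(7 + z) (P(z) = (2*z)/(7 + z) = 2*z/(7 + z))
N = 4588/9 (N = (37*(2*2/(7 + 2)))*31 = (37*(2*2/9))*31 = (37*(2*2*(⅑)))*31 = (37*(4/9))*31 = (148/9)*31 = 4588/9 ≈ 509.78)
-256287/(-310212) - 333956/N = -256287/(-310212) - 333956/4588/9 = -256287*(-1/310212) - 333956*9/4588 = 85429/103404 - 751401/1147 = -77599881941/118604388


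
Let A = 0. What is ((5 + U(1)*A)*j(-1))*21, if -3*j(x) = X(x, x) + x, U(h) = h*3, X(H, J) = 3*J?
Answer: 140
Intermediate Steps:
U(h) = 3*h
j(x) = -4*x/3 (j(x) = -(3*x + x)/3 = -4*x/3)
((5 + U(1)*A)*j(-1))*21 = ((5 + (3*1)*0)*(-4/3*(-1)))*21 = ((5 + 3*0)*(4/3))*21 = ((5 + 0)*(4/3))*21 = (5*(4/3))*21 = (20/3)*21 = 140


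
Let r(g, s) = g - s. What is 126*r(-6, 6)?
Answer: -1512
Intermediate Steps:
126*r(-6, 6) = 126*(-6 - 1*6) = 126*(-6 - 6) = 126*(-12) = -1512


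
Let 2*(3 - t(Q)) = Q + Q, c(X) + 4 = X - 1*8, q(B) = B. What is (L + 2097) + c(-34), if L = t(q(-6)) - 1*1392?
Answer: 668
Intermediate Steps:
c(X) = -12 + X (c(X) = -4 + (X - 1*8) = -4 + (X - 8) = -4 + (-8 + X) = -12 + X)
t(Q) = 3 - Q (t(Q) = 3 - (Q + Q)/2 = 3 - Q)
L = -1383 (L = (3 - 1*(-6)) - 1*1392 = (3 + 6) - 1392 = 9 - 1392 = -1383)
(L + 2097) + c(-34) = (-1383 + 2097) + (-12 - 34) = 714 - 46 = 668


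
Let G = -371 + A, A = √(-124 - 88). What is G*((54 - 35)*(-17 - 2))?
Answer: 133931 - 722*I*√53 ≈ 1.3393e+5 - 5256.2*I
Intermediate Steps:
A = 2*I*√53 (A = √(-212) = 2*I*√53 ≈ 14.56*I)
G = -371 + 2*I*√53 ≈ -371.0 + 14.56*I
G*((54 - 35)*(-17 - 2)) = (-371 + 2*I*√53)*((54 - 35)*(-17 - 2)) = (-371 + 2*I*√53)*(19*(-19)) = (-371 + 2*I*√53)*(-361) = 133931 - 722*I*√53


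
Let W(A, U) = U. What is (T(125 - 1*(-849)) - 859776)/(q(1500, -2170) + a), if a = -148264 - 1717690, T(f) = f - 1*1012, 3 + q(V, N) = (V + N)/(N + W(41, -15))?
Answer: 375738718/815423075 ≈ 0.46079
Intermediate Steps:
q(V, N) = -3 + (N + V)/(-15 + N) (q(V, N) = -3 + (V + N)/(N - 15) = -3 + (N + V)/(-15 + N))
T(f) = -1012 + f (T(f) = f - 1012 = -1012 + f)
a = -1865954
(T(125 - 1*(-849)) - 859776)/(q(1500, -2170) + a) = ((-1012 + (125 - 1*(-849))) - 859776)/((45 + 1500 - 2*(-2170))/(-15 - 2170) - 1865954) = ((-1012 + (125 + 849)) - 859776)/((45 + 1500 + 4340)/(-2185) - 1865954) = ((-1012 + 974) - 859776)/(-1/2185*5885 - 1865954) = (-38 - 859776)/(-1177/437 - 1865954) = -859814/(-815423075/437) = -859814*(-437/815423075) = 375738718/815423075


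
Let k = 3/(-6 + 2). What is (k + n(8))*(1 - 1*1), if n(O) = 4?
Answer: 0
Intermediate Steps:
k = -3/4 (k = 3/(-4) = -1/4*3 = -3/4 ≈ -0.75000)
(k + n(8))*(1 - 1*1) = (-3/4 + 4)*(1 - 1*1) = 13*(1 - 1)/4 = (13/4)*0 = 0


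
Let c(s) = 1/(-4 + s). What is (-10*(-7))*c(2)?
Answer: -35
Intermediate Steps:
(-10*(-7))*c(2) = (-10*(-7))/(-4 + 2) = 70/(-2) = 70*(-1/2) = -35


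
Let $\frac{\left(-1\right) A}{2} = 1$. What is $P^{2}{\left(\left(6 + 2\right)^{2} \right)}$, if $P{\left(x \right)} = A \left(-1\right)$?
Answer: $4$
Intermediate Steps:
$A = -2$ ($A = \left(-2\right) 1 = -2$)
$P{\left(x \right)} = 2$ ($P{\left(x \right)} = \left(-2\right) \left(-1\right) = 2$)
$P^{2}{\left(\left(6 + 2\right)^{2} \right)} = 2^{2} = 4$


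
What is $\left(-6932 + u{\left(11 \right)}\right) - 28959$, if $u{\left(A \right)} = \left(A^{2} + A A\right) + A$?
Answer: $-35638$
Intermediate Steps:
$u{\left(A \right)} = A + 2 A^{2}$ ($u{\left(A \right)} = \left(A^{2} + A^{2}\right) + A = 2 A^{2} + A = A + 2 A^{2}$)
$\left(-6932 + u{\left(11 \right)}\right) - 28959 = \left(-6932 + 11 \left(1 + 2 \cdot 11\right)\right) - 28959 = \left(-6932 + 11 \left(1 + 22\right)\right) - 28959 = \left(-6932 + 11 \cdot 23\right) - 28959 = \left(-6932 + 253\right) - 28959 = -6679 - 28959 = -35638$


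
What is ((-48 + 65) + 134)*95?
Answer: 14345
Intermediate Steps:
((-48 + 65) + 134)*95 = (17 + 134)*95 = 151*95 = 14345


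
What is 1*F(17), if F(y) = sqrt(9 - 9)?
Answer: 0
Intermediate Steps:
F(y) = 0 (F(y) = sqrt(0) = 0)
1*F(17) = 1*0 = 0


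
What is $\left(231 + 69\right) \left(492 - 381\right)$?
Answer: $33300$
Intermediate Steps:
$\left(231 + 69\right) \left(492 - 381\right) = 300 \left(492 - 381\right) = 300 \cdot 111 = 33300$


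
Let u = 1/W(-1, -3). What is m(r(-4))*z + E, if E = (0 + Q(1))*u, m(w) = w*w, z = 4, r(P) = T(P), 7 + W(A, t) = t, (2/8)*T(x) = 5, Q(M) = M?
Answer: 15999/10 ≈ 1599.9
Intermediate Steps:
T(x) = 20 (T(x) = 4*5 = 20)
W(A, t) = -7 + t
r(P) = 20
u = -⅒ (u = 1/(-7 - 3) = 1/(-10) = -⅒ ≈ -0.10000)
m(w) = w²
E = -⅒ (E = (0 + 1)*(-⅒) = 1*(-⅒) = -⅒ ≈ -0.10000)
m(r(-4))*z + E = 20²*4 - ⅒ = 400*4 - ⅒ = 1600 - ⅒ = 15999/10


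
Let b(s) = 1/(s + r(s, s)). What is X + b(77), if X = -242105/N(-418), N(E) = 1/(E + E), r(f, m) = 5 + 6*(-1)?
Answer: 15382383281/76 ≈ 2.0240e+8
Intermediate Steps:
r(f, m) = -1 (r(f, m) = 5 - 6 = -1)
b(s) = 1/(-1 + s) (b(s) = 1/(s - 1) = 1/(-1 + s))
N(E) = 1/(2*E)
X = 202399780 (X = -242105/((½)/(-418)) = -242105/((½)*(-1/418)) = -242105/(-1/836) = -242105*(-836) = 202399780)
X + b(77) = 202399780 + 1/(-1 + 77) = 202399780 + 1/76 = 15382383281/76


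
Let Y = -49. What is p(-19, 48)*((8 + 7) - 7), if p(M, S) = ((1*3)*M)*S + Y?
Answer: -22280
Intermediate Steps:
p(M, S) = -49 + 3*M*S (p(M, S) = ((1*3)*M)*S - 49 = (3*M)*S - 49 = 3*M*S - 49 = -49 + 3*M*S)
p(-19, 48)*((8 + 7) - 7) = (-49 + 3*(-19)*48)*((8 + 7) - 7) = (-49 - 2736)*(15 - 7) = -2785*8 = -22280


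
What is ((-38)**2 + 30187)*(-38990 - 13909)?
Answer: -1673248269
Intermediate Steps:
((-38)**2 + 30187)*(-38990 - 13909) = (1444 + 30187)*(-52899) = 31631*(-52899) = -1673248269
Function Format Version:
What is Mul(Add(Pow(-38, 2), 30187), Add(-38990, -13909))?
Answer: -1673248269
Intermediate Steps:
Mul(Add(Pow(-38, 2), 30187), Add(-38990, -13909)) = Mul(Add(1444, 30187), -52899) = Mul(31631, -52899) = -1673248269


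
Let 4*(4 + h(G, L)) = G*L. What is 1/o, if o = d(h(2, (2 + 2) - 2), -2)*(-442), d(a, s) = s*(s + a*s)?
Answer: 1/3536 ≈ 0.00028281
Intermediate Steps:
h(G, L) = -4 + G*L/4 (h(G, L) = -4 + (G*L)/4 = -4 + G*L/4)
o = 3536 (o = ((-2)**2*(1 + (-4 + (1/4)*2*((2 + 2) - 2))))*(-442) = (4*(1 + (-4 + (1/4)*2*(4 - 2))))*(-442) = (4*(1 + (-4 + (1/4)*2*2)))*(-442) = (4*(1 + (-4 + 1)))*(-442) = (4*(1 - 3))*(-442) = (4*(-2))*(-442) = -8*(-442) = 3536)
1/o = 1/3536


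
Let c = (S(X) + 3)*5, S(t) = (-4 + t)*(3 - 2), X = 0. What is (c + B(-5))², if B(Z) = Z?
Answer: 100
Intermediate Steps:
S(t) = -4 + t (S(t) = (-4 + t)*1 = -4 + t)
c = -5 (c = ((-4 + 0) + 3)*5 = (-4 + 3)*5 = -1*5 = -5)
(c + B(-5))² = (-5 - 5)² = (-10)² = 100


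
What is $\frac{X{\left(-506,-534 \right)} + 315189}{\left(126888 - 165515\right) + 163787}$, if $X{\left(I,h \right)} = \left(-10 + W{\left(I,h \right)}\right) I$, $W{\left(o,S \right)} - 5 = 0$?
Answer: $\frac{317719}{125160} \approx 2.5385$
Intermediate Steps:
$W{\left(o,S \right)} = 5$ ($W{\left(o,S \right)} = 5 + 0 = 5$)
$X{\left(I,h \right)} = - 5 I$ ($X{\left(I,h \right)} = \left(-10 + 5\right) I = - 5 I$)
$\frac{X{\left(-506,-534 \right)} + 315189}{\left(126888 - 165515\right) + 163787} = \frac{\left(-5\right) \left(-506\right) + 315189}{\left(126888 - 165515\right) + 163787} = \frac{2530 + 315189}{-38627 + 163787} = \frac{317719}{125160}$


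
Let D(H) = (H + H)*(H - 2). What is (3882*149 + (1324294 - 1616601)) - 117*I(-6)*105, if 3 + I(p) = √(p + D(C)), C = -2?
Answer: 322966 - 12285*√10 ≈ 2.8412e+5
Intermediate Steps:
D(H) = 2*H*(-2 + H) (D(H) = (2*H)*(-2 + H) = 2*H*(-2 + H))
I(p) = -3 + √(16 + p) (I(p) = -3 + √(p + 2*(-2)*(-2 - 2)) = -3 + √(p + 2*(-2)*(-4)) = -3 + √(p + 16) = -3 + √(16 + p))
(3882*149 + (1324294 - 1616601)) - 117*I(-6)*105 = (3882*149 + (1324294 - 1616601)) - 117*(-3 + √(16 - 6))*105 = (578418 - 292307) - 117*(-3 + √10)*105 = 286111 + (351 - 117*√10)*105 = 286111 + (36855 - 12285*√10) = 322966 - 12285*√10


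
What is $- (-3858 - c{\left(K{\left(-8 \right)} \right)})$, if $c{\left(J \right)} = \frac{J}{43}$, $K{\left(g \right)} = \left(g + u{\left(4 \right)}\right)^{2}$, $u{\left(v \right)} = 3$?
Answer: $\frac{165919}{43} \approx 3858.6$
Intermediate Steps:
$K{\left(g \right)} = \left(3 + g\right)^{2}$ ($K{\left(g \right)} = \left(g + 3\right)^{2} = \left(3 + g\right)^{2}$)
$c{\left(J \right)} = \frac{J}{43}$ ($c{\left(J \right)} = J \frac{1}{43} = \frac{J}{43}$)
$- (-3858 - c{\left(K{\left(-8 \right)} \right)}) = - (-3858 - \frac{\left(3 - 8\right)^{2}}{43}) = - (-3858 - \frac{\left(-5\right)^{2}}{43}) = - (-3858 - \frac{1}{43} \cdot 25) = - (-3858 - \frac{25}{43}) = \left(-1\right) \left(- \frac{165919}{43}\right) = \frac{165919}{43}$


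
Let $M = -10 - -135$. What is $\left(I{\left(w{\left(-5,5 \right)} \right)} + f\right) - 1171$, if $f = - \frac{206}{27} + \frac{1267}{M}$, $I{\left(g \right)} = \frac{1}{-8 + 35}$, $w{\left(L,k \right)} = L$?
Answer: $- \frac{3943541}{3375} \approx -1168.5$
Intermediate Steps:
$M = 125$ ($M = -10 + 135 = 125$)
$I{\left(g \right)} = \frac{1}{27}$
$f = \frac{8459}{3375}$ ($f = - \frac{206}{27} + \frac{1267}{125} = \frac{8459}{3375} \approx 2.5064$)
$\left(I{\left(w{\left(-5,5 \right)} \right)} + f\right) - 1171 = \left(\frac{1}{27} + \frac{8459}{3375}\right) - 1171 = \frac{8584}{3375} - 1171 = - \frac{3943541}{3375}$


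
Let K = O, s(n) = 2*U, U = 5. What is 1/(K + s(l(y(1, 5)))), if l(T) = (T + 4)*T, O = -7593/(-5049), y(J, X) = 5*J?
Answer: 1683/19361 ≈ 0.086927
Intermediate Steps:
O = 2531/1683 (O = -7593*(-1/5049) = 2531/1683 ≈ 1.5039)
l(T) = T*(4 + T) (l(T) = (4 + T)*T = T*(4 + T))
s(n) = 10 (s(n) = 2*5 = 10)
K = 2531/1683 ≈ 1.5039
1/(K + s(l(y(1, 5)))) = 1/(2531/1683 + 10) = 1/(19361/1683) = 1683/19361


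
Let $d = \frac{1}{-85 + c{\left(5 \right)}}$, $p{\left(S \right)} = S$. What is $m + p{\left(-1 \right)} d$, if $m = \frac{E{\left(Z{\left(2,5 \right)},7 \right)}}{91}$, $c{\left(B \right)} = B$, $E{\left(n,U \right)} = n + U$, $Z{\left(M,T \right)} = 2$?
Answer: $\frac{811}{7280} \approx 0.1114$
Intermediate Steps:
$E{\left(n,U \right)} = U + n$
$d = - \frac{1}{80}$ ($d = \frac{1}{-85 + 5} = \frac{1}{-80} = - \frac{1}{80} \approx -0.0125$)
$m = \frac{9}{91}$ ($m = \frac{7 + 2}{91} = 9 \cdot \frac{1}{91} = \frac{9}{91} \approx 0.098901$)
$m + p{\left(-1 \right)} d = \frac{9}{91} - - \frac{1}{80} = \frac{9}{91} + \frac{1}{80} = \frac{811}{7280}$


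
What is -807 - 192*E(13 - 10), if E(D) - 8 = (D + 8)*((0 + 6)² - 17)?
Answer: -42471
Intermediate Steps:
E(D) = 160 + 19*D (E(D) = 8 + (D + 8)*((0 + 6)² - 17) = 8 + (8 + D)*(6² - 17) = 8 + (8 + D)*(36 - 17) = 8 + (8 + D)*19 = 8 + (152 + 19*D) = 160 + 19*D)
-807 - 192*E(13 - 10) = -807 - 192*(160 + 19*(13 - 10)) = -807 - 192*(160 + 19*3) = -807 - 192*(160 + 57) = -807 - 192*217 = -807 - 41664 = -42471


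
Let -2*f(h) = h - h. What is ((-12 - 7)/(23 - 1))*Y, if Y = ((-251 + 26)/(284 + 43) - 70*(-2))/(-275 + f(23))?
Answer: 57703/131890 ≈ 0.43751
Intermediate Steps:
f(h) = 0 (f(h) = -(h - h)/2 = -½*0 = 0)
Y = -3037/5995 (Y = ((-251 + 26)/(284 + 43) - 70*(-2))/(-275 + 0) = (-225/327 + 140)/(-275) = (-225*1/327 + 140)*(-1/275) = (-75/109 + 140)*(-1/275) = (15185/109)*(-1/275) = -3037/5995 ≈ -0.50659)
((-12 - 7)/(23 - 1))*Y = ((-12 - 7)/(23 - 1))*(-3037/5995) = -19/22*(-3037/5995) = 57703/131890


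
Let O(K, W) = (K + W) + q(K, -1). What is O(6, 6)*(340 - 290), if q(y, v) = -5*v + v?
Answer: 800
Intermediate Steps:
q(y, v) = -4*v
O(K, W) = 4 + K + W (O(K, W) = (K + W) - 4*(-1) = (K + W) + 4 = 4 + K + W)
O(6, 6)*(340 - 290) = (4 + 6 + 6)*(340 - 290) = 16*50 = 800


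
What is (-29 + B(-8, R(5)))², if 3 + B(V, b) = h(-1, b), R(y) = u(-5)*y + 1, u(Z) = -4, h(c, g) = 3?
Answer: 841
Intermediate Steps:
R(y) = 1 - 4*y (R(y) = -4*y + 1 = 1 - 4*y)
B(V, b) = 0 (B(V, b) = -3 + 3 = 0)
(-29 + B(-8, R(5)))² = (-29 + 0)² = (-29)² = 841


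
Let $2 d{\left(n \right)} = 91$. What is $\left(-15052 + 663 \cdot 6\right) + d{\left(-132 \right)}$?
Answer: $- \frac{22057}{2} \approx -11029.0$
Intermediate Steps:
$d{\left(n \right)} = \frac{91}{2}$ ($d{\left(n \right)} = \frac{1}{2} \cdot 91 = \frac{91}{2}$)
$\left(-15052 + 663 \cdot 6\right) + d{\left(-132 \right)} = \left(-15052 + 663 \cdot 6\right) + \frac{91}{2} = \left(-15052 + 3978\right) + \frac{91}{2} = -11074 + \frac{91}{2} = - \frac{22057}{2}$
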